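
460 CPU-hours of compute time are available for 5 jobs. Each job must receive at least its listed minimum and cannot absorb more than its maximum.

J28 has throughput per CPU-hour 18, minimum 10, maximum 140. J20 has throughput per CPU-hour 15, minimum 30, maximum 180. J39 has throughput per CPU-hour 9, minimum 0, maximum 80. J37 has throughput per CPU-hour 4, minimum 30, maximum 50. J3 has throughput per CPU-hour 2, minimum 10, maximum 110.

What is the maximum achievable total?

6160

Meeting every minimum uses 10+30+0+30+10 = 80 CPU-hours, leaving 380.
Rank by throughput per CPU-hour: J28 18 > J20 15 > J39 9 > J37 4 > J3 2.
J28: +130 to 140 (cap) ; 250 left.
J20: +150 to 180 (cap) ; 100 left.
Give J39 80 more to hit its cap of 80 ; 20 left.
J37 takes 20 more to reach its cap of 50 ; 0 left.
Total = 18×140 + 15×180 + 9×80 + 4×50 + 2×10 = 6160.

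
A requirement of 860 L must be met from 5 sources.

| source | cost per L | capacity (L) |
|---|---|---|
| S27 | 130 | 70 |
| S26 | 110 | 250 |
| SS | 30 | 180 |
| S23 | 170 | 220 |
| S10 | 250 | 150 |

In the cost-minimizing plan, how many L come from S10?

Fill from the cheapest source first.
SS at 30: take all 180 L — 680 still needed.
Take 250 from S26 at 110 — need 430 more.
S27 (130): use full 70 — 360 L to go.
S23 at 170: take all 220 L — 140 still needed.
Take 140 from S10 at 250 to finish.

140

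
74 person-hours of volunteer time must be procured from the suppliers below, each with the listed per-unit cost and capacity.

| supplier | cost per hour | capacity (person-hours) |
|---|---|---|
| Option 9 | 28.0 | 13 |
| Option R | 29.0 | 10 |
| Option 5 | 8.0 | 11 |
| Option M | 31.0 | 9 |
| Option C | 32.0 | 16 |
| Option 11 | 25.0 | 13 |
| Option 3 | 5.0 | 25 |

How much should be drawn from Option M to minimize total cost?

Use suppliers in increasing cost order.
Option 3 at 5.0: take all 25 person-hours — 49 still needed.
Option 5 at 8.0: take all 11 person-hours — 38 still needed.
Take 13 from Option 11 at 25.0 — need 25 more.
Option 9 (28.0): use full 13 — 12 person-hours to go.
Take 10 from Option R at 29.0 — need 2 more.
Option M at 31.0: take 2 of its 9 — requirement met.
Option C: unused.

2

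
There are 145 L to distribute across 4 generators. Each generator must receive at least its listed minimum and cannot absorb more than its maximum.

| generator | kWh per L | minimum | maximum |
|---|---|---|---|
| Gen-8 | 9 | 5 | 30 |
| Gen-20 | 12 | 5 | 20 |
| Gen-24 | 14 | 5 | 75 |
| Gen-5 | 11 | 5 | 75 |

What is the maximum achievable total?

Meeting every minimum uses 5+5+5+5 = 20 L, leaving 125.
Rank by kWh per L: Gen-24 14 > Gen-20 12 > Gen-5 11 > Gen-8 9.
Give Gen-24 70 more to hit its cap of 75 — 55 left.
Give Gen-20 15 more to hit its cap of 20 — 40 left.
Gen-5: +40 (room for 70) → 45. Pool exhausted.
Total = 9×5 + 12×20 + 14×75 + 11×45 = 1830.

1830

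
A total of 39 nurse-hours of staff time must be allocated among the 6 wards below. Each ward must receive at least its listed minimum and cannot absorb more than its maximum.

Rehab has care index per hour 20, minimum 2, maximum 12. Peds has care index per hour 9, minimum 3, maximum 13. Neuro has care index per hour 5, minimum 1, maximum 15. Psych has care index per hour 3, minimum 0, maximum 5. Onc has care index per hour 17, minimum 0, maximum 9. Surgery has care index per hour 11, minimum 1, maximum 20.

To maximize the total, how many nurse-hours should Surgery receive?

14

Meeting every minimum uses 2+3+1+0+0+1 = 7 nurse-hours, leaving 32.
Order the wards by care index per hour: Rehab 20 > Onc 17 > Surgery 11 > Peds 9 > Neuro 5 > Psych 3.
Rehab takes 10 more to reach its cap of 12 → 22 left.
Onc: +9 to 9 (cap) → 13 left.
Surgery: +13 (room for 19) → 14. Pool exhausted.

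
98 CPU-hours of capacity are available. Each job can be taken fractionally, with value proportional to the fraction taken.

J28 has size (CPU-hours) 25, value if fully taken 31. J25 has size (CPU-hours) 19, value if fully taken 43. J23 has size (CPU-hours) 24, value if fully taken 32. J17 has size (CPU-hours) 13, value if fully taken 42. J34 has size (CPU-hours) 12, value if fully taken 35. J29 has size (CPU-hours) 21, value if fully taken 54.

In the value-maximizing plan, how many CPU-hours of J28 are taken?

9

Best value per unit of size first: J17 42/13≈3.23, J34 35/12≈2.92, J29 54/21≈2.57, J25 43/19≈2.26, J23 32/24≈1.33, J28 31/25≈1.24.
J17: take in full, 13 CPU-hours for value 42 — 85 left.
Take all of J34 (12 CPU-hours, value 35) — 73 CPU-hours left.
Take all of J29 (21 CPU-hours, value 54) — 52 CPU-hours left.
J25: take in full, 19 CPU-hours for value 43 — 33 left.
Take all of J23 (24 CPU-hours, value 32) — 9 CPU-hours left.
Only 9 CPU-hours remain; take 9/25 of J28 for value 31×9/25 = 11.16.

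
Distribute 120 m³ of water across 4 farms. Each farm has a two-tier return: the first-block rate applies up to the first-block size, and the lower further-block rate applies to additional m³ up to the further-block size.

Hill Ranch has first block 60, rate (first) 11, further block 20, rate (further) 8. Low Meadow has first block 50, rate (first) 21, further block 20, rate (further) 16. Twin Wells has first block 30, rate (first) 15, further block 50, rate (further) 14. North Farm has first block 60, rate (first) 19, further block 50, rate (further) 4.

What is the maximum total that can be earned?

Treat each block as its own option and order by rate: Low Meadow/first 21 > North Farm/first 19 > Low Meadow/second 16 > Twin Wells/first 15 > Twin Wells/second 14 > Hill Ranch/first 11 > Hill Ranch/second 8 > North Farm/second 4.
Low Meadow/first (21): +50 ; 70 left.
North Farm/first (19): +60 ; 10 left.
Low Meadow second at 16: only 10 left, fill 10.
Total = 21×50 + 19×60 + 16×10 = 2350.

2350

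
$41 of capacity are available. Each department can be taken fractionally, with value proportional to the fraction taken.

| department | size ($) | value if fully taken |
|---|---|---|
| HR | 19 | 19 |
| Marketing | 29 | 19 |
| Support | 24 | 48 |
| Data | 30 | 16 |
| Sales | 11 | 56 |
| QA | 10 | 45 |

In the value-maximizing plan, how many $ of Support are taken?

Rank by value-to-size ratio: Sales 56/11≈5.09, QA 45/10≈4.5, Support 48/24≈2, HR 19/19≈1, Marketing 19/29≈0.655, Data 16/30≈0.533.
Sales: take in full, 11 $ for value 56 → 30 left.
QA: take in full, 10 $ for value 45 → 20 left.
Fill the last 20 $ with part of Support: 20/24 of it earns 40.

20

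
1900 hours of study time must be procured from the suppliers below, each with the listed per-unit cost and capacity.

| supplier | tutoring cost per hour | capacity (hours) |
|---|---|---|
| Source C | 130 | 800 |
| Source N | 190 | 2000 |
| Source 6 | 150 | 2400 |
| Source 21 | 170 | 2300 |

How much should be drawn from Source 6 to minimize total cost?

1100

Cheapest first:
Source C (130): use full 800 — 1100 hours to go.
Source 6 (150): take the remaining 1100 — done.
Source 21, Source N: unused.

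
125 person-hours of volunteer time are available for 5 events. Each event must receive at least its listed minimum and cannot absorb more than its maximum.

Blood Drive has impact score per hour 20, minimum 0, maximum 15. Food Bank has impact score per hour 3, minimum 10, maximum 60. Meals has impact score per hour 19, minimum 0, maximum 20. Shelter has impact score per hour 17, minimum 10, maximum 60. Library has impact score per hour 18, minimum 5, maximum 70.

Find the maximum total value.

Meeting every minimum uses 0+10+0+10+5 = 25 person-hours, leaving 100.
Order the events by impact score per hour: Blood Drive 20 > Meals 19 > Library 18 > Shelter 17 > Food Bank 3.
Blood Drive: +15 to 15 (cap) ; 85 left.
Meals: +20 to 20 (cap) ; 65 left.
Library takes 65 more to reach its cap of 70 ; 0 left.
Total = 20×15 + 3×10 + 19×20 + 17×10 + 18×70 = 2140.

2140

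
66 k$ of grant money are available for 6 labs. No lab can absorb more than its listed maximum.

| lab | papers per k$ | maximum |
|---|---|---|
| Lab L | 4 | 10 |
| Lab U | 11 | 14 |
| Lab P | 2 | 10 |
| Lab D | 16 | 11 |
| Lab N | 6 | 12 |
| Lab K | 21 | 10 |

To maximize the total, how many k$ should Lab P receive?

Order the labs by papers per k$: Lab K 21 > Lab D 16 > Lab U 11 > Lab N 6 > Lab L 4 > Lab P 2.
Lab K: +10 to 10 (cap) — 56 left.
Lab D takes 11 to reach its cap of 11 — 45 left.
Lab U: +14 to 14 (cap) — 31 left.
Lab N: +12 to 12 (cap) — 19 left.
Give Lab L 10 to hit its cap of 10 — 9 left.
Lab P has room for 10 but only 9 remain, so it gets 9.

9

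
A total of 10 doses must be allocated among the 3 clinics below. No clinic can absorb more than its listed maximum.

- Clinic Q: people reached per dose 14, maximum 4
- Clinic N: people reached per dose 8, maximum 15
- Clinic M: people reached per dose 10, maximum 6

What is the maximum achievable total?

Highest people reached per dose first: Clinic Q 14 > Clinic M 10 > Clinic N 8.
Give Clinic Q 4 to hit its cap of 4 ; 6 left.
Give Clinic M 6 to hit its cap of 6 ; 0 left.
Total = 14×4 + 10×6 = 116.

116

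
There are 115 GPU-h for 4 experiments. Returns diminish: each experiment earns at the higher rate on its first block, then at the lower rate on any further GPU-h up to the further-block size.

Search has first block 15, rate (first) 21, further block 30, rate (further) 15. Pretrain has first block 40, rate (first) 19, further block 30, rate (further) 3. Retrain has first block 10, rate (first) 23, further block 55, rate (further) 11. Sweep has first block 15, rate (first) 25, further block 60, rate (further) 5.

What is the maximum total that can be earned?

Rank every tier by rate: Sweep/tier1 25 > Retrain/tier1 23 > Search/tier1 21 > Pretrain/tier1 19 > Search/tier2 15 > Retrain/tier2 11 > Sweep/tier2 5 > Pretrain/tier2 3.
Sweep/tier1 (25): +15 — 100 left.
Retrain tier1 at 23: fill all 10 — 90 left.
Fill Search tier1 block (15 at 21) — 75 left.
Pretrain tier1 at 19: fill all 40 — 35 left.
Search/tier2 (15): +30 — 5 left.
5 remain; put them into Retrain tier2 at 11.
Total = 25×15 + 23×10 + 21×15 + 19×40 + 15×30 + 11×5 = 2185.

2185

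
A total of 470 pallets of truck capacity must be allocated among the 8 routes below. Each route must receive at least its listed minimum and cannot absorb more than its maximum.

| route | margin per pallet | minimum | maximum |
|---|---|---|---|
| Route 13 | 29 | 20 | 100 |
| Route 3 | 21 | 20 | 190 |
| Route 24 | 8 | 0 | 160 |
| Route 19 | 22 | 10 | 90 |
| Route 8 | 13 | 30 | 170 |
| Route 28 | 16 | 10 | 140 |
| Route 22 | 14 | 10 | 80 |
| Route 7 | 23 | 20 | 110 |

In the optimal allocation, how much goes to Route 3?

Meeting every minimum uses 20+20+0+10+30+10+10+20 = 120 pallets, leaving 350.
Highest margin per pallet first: Route 13 29 > Route 7 23 > Route 19 22 > Route 3 21 > Route 28 16 > Route 22 14 > Route 8 13 > Route 24 8.
Route 13: +80 to 100 (cap) → 270 left.
Route 7 takes 90 more to reach its cap of 110 → 180 left.
Route 19: +80 to 90 (cap) → 100 left.
Only 100 left; Route 3 takes them to reach 120.

120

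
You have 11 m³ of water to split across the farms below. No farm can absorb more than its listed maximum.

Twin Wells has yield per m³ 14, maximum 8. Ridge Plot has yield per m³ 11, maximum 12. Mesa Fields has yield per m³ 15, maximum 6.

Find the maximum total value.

Order the farms by yield per m³: Mesa Fields 15 > Twin Wells 14 > Ridge Plot 11.
Give Mesa Fields 6 to hit its cap of 6 → 5 left.
Only 5 left; Twin Wells takes them to reach 5.
Total = 14×5 + 15×6 = 160.

160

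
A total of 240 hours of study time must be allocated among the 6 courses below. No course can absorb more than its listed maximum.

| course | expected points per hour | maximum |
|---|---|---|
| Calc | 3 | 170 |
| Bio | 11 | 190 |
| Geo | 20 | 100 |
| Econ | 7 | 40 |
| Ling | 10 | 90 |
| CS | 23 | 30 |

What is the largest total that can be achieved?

Rank by expected points per hour: CS 23 > Geo 20 > Bio 11 > Ling 10 > Econ 7 > Calc 3.
Give CS 30 to hit its cap of 30 ; 210 left.
Give Geo 100 to hit its cap of 100 ; 110 left.
Bio has room for 190 but only 110 remain, so it gets 110.
Total = 11×110 + 20×100 + 23×30 = 3900.

3900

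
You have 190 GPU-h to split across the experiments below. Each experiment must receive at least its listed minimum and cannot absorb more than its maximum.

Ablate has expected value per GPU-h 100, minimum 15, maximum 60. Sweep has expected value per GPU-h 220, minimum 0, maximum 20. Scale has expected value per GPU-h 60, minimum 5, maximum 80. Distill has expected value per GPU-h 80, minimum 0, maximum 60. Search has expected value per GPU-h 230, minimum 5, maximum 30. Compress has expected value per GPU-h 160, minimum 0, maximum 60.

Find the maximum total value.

Meeting every minimum uses 15+0+5+0+5+0 = 25 GPU-h, leaving 165.
Highest expected value per GPU-h first: Search 230 > Sweep 220 > Compress 160 > Ablate 100 > Distill 80 > Scale 60.
Search: +25 to 30 (cap) → 140 left.
Sweep takes 20 more to reach its cap of 20 → 120 left.
Compress: +60 to 60 (cap) → 60 left.
Ablate: +45 to 60 (cap) → 15 left.
Distill: +15 (room for 60) → 15. Pool exhausted.
Total = 100×60 + 220×20 + 60×5 + 80×15 + 230×30 + 160×60 = 28400.

28400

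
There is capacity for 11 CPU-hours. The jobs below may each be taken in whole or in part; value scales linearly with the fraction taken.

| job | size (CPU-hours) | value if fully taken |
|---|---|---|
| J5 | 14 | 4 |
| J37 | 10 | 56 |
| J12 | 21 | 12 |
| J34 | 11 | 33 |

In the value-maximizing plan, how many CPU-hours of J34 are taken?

Rank by value-to-size ratio: J37 56/10≈5.6, J34 33/11≈3, J12 12/21≈0.571, J5 4/14≈0.286.
Take all of J37 (10 CPU-hours, value 56) — 1 CPU-hours left.
Fill the last 1 CPU-hours with part of J34: 1/11 of it earns 3.

1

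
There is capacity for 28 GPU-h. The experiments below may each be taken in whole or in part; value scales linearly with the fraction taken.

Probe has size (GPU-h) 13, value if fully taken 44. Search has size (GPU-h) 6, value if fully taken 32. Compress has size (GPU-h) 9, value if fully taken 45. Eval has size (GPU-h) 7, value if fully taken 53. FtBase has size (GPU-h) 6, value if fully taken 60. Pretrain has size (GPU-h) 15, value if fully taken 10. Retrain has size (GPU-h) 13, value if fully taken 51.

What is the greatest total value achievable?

Best value per unit of size first: FtBase 60/6≈10, Eval 53/7≈7.57, Search 32/6≈5.33, Compress 45/9≈5, Retrain 51/13≈3.92, Probe 44/13≈3.38, Pretrain 10/15≈0.667.
Take all of FtBase (6 GPU-h, value 60) — 22 GPU-h left.
Take all of Eval (7 GPU-h, value 53) — 15 GPU-h left.
Take all of Search (6 GPU-h, value 32) — 9 GPU-h left.
Take all of Compress (9 GPU-h, value 45) — 0 GPU-h left.
Total value = 190.

190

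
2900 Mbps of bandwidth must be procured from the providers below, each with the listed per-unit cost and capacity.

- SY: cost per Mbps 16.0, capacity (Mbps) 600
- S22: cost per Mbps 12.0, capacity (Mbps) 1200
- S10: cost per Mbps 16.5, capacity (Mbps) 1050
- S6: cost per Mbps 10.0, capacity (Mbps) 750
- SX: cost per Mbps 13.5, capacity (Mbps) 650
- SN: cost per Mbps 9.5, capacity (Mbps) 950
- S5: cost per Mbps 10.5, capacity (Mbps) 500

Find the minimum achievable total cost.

Cheapest first:
SN (9.5): use full 950 → 1950 Mbps to go.
Take 750 from S6 at 10.0 → need 1200 more.
S5 (10.5): use full 500 → 700 Mbps to go.
S22 at 12.0: take 700 of its 1200 → requirement met.
SX, SY, S10: unused.
Cost = 950×9.5 + 750×10.0 + 500×10.5 + 700×12.0 = 30175.

30175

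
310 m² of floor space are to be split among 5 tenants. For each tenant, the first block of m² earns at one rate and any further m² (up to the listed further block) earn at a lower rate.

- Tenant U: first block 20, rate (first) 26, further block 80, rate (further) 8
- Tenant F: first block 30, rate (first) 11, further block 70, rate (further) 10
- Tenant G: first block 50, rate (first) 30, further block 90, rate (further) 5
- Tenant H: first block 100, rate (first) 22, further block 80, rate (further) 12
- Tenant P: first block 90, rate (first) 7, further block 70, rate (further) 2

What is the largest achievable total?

Rank every tier by rate: Tenant G/first 30 > Tenant U/first 26 > Tenant H/first 22 > Tenant H/second 12 > Tenant F/first 11 > Tenant F/second 10 > Tenant U/second 8 > Tenant P/first 7 > Tenant G/second 5 > Tenant P/second 2.
Fill Tenant G first block (50 at 30) ; 260 left.
Fill Tenant U first block (20 at 26) ; 240 left.
Tenant H first at 22: fill all 100 ; 140 left.
Tenant H second at 12: fill all 80 ; 60 left.
Fill Tenant F first block (30 at 11) ; 30 left.
Tenant F/second: +30 of 70 at 10; pool empty.
Total = 30×50 + 26×20 + 22×100 + 12×80 + 11×30 + 10×30 = 5810.

5810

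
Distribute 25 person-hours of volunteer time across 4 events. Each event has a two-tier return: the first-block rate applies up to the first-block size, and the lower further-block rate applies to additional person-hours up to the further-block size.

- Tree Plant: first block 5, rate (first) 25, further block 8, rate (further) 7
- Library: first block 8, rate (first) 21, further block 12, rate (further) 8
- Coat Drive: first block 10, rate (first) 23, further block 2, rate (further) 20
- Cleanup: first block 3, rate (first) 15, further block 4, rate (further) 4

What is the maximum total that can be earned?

Order all 8 blocks by rate: Tree Plant/first 25 > Coat Drive/first 23 > Library/first 21 > Coat Drive/second 20 > Cleanup/first 15 > Library/second 8 > Tree Plant/second 7 > Cleanup/second 4.
Tree Plant first at 25: fill all 5 → 20 left.
Coat Drive/first (23): +10 → 10 left.
Library first at 21: fill all 8 → 2 left.
Coat Drive second at 20: fill all 2 → 0 left.
Total = 25×5 + 23×10 + 21×8 + 20×2 = 563.

563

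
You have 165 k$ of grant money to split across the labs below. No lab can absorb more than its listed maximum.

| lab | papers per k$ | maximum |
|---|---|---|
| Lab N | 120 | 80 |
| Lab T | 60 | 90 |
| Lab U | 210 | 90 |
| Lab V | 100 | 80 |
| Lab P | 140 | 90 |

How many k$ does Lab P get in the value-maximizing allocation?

Highest papers per k$ first: Lab U 210 > Lab P 140 > Lab N 120 > Lab V 100 > Lab T 60.
Give Lab U 90 to hit its cap of 90 ; 75 left.
Lab P: +75 (room for 90) → 75. Pool exhausted.

75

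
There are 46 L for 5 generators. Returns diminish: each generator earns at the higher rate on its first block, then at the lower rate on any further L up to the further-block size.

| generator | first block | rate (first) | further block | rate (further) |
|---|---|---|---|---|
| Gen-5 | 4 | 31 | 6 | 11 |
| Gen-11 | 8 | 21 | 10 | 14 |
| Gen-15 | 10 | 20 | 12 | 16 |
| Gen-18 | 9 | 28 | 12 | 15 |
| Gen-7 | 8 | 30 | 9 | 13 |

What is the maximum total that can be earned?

1096

Treat each block as its own option and order by rate: Gen-5/first 31 > Gen-7/first 30 > Gen-18/first 28 > Gen-11/first 21 > Gen-15/first 20 > Gen-15/second 16 > Gen-18/second 15 > Gen-11/second 14 > Gen-7/second 13 > Gen-5/second 11.
Fill Gen-5 first block (4 at 31) ; 42 left.
Fill Gen-7 first block (8 at 30) ; 34 left.
Fill Gen-18 first block (9 at 28) ; 25 left.
Gen-11 first at 21: fill all 8 ; 17 left.
Gen-15/first (20): +10 ; 7 left.
Gen-15/second: +7 of 12 at 16; pool empty.
Total = 31×4 + 30×8 + 28×9 + 21×8 + 20×10 + 16×7 = 1096.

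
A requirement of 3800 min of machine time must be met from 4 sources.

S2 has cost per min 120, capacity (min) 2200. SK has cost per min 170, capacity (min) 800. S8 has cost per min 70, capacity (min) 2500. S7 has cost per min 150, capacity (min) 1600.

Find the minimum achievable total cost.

Cheapest first:
Take 2500 from S8 at 70 → need 1300 more.
S2 at 120: take 1300 of its 2200 → requirement met.
S7, SK: unused.
Cost = 2500×70 + 1300×120 = 331000.

331000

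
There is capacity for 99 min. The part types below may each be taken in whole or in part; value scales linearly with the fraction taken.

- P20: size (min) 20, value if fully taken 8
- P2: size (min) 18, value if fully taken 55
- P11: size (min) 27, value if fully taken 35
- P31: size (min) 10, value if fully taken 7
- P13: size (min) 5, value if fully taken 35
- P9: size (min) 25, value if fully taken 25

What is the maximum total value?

162.6

Best value per unit of size first: P13 35/5≈7, P2 55/18≈3.06, P11 35/27≈1.3, P9 25/25≈1, P31 7/10≈0.7, P20 8/20≈0.4.
Take all of P13 (5 min, value 35) ; 94 min left.
All 18 min of P2 fit (value 55) ; 76 remain.
P11: take in full, 27 min for value 35 ; 49 left.
P9: take in full, 25 min for value 25 ; 24 left.
Take all of P31 (10 min, value 7) ; 14 min left.
14 min left: a 14/20 share of P20 gives 8×14/20 = 5.6.
Total value = 162.6.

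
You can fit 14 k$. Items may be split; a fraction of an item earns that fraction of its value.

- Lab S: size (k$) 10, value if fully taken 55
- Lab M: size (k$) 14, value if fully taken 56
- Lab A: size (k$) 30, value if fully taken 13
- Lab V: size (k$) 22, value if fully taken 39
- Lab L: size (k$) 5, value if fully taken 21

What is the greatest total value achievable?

71.8

Best value per unit of size first: Lab S 55/10≈5.5, Lab L 21/5≈4.2, Lab M 56/14≈4, Lab V 39/22≈1.77, Lab A 13/30≈0.433.
All 10 k$ of Lab S fit (value 55) ; 4 remain.
Only 4 k$ remain; take 4/5 of Lab L for value 21×4/5 = 16.8.
Total value = 71.8.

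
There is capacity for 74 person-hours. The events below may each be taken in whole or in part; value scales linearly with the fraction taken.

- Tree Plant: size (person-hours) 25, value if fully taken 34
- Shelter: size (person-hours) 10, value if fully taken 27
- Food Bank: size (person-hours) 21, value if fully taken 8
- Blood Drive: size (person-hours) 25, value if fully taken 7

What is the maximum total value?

Best value per unit of size first: Shelter 27/10≈2.7, Tree Plant 34/25≈1.36, Food Bank 8/21≈0.381, Blood Drive 7/25≈0.28.
All 10 person-hours of Shelter fit (value 27) ; 64 remain.
Take all of Tree Plant (25 person-hours, value 34) ; 39 person-hours left.
All 21 person-hours of Food Bank fit (value 8) ; 18 remain.
18 person-hours left: a 18/25 share of Blood Drive gives 7×18/25 = 5.04.
Total value = 74.04.

74.04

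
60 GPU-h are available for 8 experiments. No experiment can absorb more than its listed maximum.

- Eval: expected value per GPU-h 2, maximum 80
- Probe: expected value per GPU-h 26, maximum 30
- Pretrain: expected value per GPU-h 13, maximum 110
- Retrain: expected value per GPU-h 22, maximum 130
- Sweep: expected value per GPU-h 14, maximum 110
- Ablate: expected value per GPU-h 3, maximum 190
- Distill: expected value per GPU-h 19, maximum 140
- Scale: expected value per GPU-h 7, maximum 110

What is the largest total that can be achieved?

1440

Rank by expected value per GPU-h: Probe 26 > Retrain 22 > Distill 19 > Sweep 14 > Pretrain 13 > Scale 7 > Ablate 3 > Eval 2.
Probe: +30 to 30 (cap) — 30 left.
Retrain: +30 (room for 130) → 30. Pool exhausted.
Total = 26×30 + 22×30 = 1440.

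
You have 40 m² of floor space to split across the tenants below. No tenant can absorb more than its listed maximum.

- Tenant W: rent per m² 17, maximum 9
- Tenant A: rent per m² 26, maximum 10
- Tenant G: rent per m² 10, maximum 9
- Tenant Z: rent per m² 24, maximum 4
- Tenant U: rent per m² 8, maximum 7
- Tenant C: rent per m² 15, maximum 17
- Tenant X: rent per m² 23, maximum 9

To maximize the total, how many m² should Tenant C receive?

8

Order the tenants by rent per m²: Tenant A 26 > Tenant Z 24 > Tenant X 23 > Tenant W 17 > Tenant C 15 > Tenant G 10 > Tenant U 8.
Give Tenant A 10 to hit its cap of 10 ; 30 left.
Tenant Z: +4 to 4 (cap) ; 26 left.
Tenant X: +9 to 9 (cap) ; 17 left.
Tenant W takes 9 to reach its cap of 9 ; 8 left.
Tenant C has room for 17 but only 8 remain, so it gets 8.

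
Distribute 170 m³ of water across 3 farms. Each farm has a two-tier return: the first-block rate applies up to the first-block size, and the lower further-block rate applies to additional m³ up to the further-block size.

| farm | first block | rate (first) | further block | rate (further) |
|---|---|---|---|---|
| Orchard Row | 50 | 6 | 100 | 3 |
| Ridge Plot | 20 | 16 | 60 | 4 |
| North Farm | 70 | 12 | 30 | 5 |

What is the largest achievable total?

Rank every tier by rate: Ridge Plot/first 16 > North Farm/first 12 > Orchard Row/first 6 > North Farm/second 5 > Ridge Plot/second 4 > Orchard Row/second 3.
Ridge Plot/first (16): +20 ; 150 left.
North Farm first at 12: fill all 70 ; 80 left.
Orchard Row first at 6: fill all 50 ; 30 left.
Fill North Farm second block (30 at 5) ; 0 left.
Total = 16×20 + 12×70 + 6×50 + 5×30 = 1610.

1610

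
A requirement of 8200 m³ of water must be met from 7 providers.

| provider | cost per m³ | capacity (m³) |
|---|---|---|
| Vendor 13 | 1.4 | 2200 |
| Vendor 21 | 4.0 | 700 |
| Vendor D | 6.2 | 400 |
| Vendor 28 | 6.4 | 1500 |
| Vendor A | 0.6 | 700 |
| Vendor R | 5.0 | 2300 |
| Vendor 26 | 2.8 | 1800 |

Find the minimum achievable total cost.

Fill from the cheapest provider first.
Take 700 from Vendor A at 0.6 → need 7500 more.
Vendor 13 (1.4): use full 2200 → 5300 m³ to go.
Vendor 26 (2.8): use full 1800 → 3500 m³ to go.
Take 700 from Vendor 21 at 4.0 → need 2800 more.
Vendor R (5.0): use full 2300 → 500 m³ to go.
Vendor D at 6.2: take all 400 m³ → 100 still needed.
Vendor 28 (6.4): take the remaining 100 → done.
Cost = 700×0.6 + 2200×1.4 + 1800×2.8 + 700×4.0 + 2300×5.0 + 400×6.2 + 100×6.4 = 25960.

25960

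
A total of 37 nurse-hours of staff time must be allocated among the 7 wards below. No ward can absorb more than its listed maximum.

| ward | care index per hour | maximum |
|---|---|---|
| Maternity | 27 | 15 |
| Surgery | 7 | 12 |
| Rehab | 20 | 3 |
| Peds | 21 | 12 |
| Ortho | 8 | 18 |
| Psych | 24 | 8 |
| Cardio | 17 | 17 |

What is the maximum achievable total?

889

Order the wards by care index per hour: Maternity 27 > Psych 24 > Peds 21 > Rehab 20 > Cardio 17 > Ortho 8 > Surgery 7.
Maternity: +15 to 15 (cap) ; 22 left.
Give Psych 8 to hit its cap of 8 ; 14 left.
Peds takes 12 to reach its cap of 12 ; 2 left.
Rehab has room for 3 but only 2 remain, so it gets 2.
Total = 27×15 + 20×2 + 21×12 + 24×8 = 889.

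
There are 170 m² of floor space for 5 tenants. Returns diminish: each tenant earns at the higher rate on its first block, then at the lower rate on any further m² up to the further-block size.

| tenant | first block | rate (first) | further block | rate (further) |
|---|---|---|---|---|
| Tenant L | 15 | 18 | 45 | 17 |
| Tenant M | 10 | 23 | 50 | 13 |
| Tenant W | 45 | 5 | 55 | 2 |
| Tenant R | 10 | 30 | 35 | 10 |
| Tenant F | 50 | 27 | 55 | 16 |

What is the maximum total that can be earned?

Order all 10 blocks by rate: Tenant R/first 30 > Tenant F/first 27 > Tenant M/first 23 > Tenant L/first 18 > Tenant L/second 17 > Tenant F/second 16 > Tenant M/second 13 > Tenant R/second 10 > Tenant W/first 5 > Tenant W/second 2.
Tenant R first at 30: fill all 10 — 160 left.
Tenant F first at 27: fill all 50 — 110 left.
Tenant M/first (23): +10 — 100 left.
Fill Tenant L first block (15 at 18) — 85 left.
Tenant L second at 17: fill all 45 — 40 left.
Tenant F/second: +40 of 55 at 16; pool empty.
Total = 30×10 + 27×50 + 23×10 + 18×15 + 17×45 + 16×40 = 3555.

3555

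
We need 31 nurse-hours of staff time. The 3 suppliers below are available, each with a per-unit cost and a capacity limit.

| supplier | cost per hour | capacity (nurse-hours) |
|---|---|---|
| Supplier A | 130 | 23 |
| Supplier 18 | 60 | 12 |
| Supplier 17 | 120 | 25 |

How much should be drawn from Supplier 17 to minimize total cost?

Fill from the cheapest supplier first.
Supplier 18 (60): use full 12 ; 19 nurse-hours to go.
Supplier 17 (120): take the remaining 19 ; done.
Supplier A: unused.

19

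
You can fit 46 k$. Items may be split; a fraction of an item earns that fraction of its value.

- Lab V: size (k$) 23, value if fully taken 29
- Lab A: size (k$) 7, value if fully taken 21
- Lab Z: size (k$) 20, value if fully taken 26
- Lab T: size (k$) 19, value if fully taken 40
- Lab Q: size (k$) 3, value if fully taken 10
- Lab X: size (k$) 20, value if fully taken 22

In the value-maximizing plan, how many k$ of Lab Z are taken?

17

Sort by value density: Lab Q 10/3≈3.33, Lab A 21/7≈3, Lab T 40/19≈2.11, Lab Z 26/20≈1.3, Lab V 29/23≈1.26, Lab X 22/20≈1.1.
Lab Q: take in full, 3 k$ for value 10 — 43 left.
Take all of Lab A (7 k$, value 21) — 36 k$ left.
Lab T: take in full, 19 k$ for value 40 — 17 left.
Only 17 k$ remain; take 17/20 of Lab Z for value 26×17/20 = 22.1.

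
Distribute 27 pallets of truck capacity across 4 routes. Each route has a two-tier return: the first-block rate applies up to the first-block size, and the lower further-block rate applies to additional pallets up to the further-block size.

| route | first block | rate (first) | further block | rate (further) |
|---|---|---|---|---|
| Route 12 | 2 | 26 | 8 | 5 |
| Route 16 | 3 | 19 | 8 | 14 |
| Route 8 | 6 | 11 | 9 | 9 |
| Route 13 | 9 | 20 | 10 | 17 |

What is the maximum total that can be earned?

501

Order all 8 blocks by rate: Route 12/first 26 > Route 13/first 20 > Route 16/first 19 > Route 13/second 17 > Route 16/second 14 > Route 8/first 11 > Route 8/second 9 > Route 12/second 5.
Route 12/first (26): +2 → 25 left.
Route 13/first (20): +9 → 16 left.
Fill Route 16 first block (3 at 19) → 13 left.
Route 13 second at 17: fill all 10 → 3 left.
Route 16 second at 14: only 3 left, fill 3.
Total = 26×2 + 20×9 + 19×3 + 17×10 + 14×3 = 501.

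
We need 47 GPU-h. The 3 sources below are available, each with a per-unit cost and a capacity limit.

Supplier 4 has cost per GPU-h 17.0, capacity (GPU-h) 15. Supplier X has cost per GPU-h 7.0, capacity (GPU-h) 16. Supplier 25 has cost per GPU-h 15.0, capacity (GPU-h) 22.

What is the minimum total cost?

Use sources in increasing cost order.
Take 16 from Supplier X at 7.0 — need 31 more.
Supplier 25 at 15.0: take all 22 GPU-h — 9 still needed.
Take 9 from Supplier 4 at 17.0 to finish.
Cost = 16×7.0 + 22×15.0 + 9×17.0 = 595.

595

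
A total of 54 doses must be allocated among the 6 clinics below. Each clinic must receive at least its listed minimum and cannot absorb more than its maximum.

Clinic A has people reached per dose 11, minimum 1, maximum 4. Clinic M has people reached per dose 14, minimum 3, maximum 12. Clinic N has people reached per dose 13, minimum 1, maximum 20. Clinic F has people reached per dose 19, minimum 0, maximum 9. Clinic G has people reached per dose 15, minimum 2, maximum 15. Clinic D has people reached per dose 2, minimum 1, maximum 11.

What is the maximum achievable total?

Meeting every minimum uses 1+3+1+0+2+1 = 8 doses, leaving 46.
Highest people reached per dose first: Clinic F 19 > Clinic G 15 > Clinic M 14 > Clinic N 13 > Clinic A 11 > Clinic D 2.
Clinic F: +9 to 9 (cap) → 37 left.
Clinic G: +13 to 15 (cap) → 24 left.
Clinic M: +9 to 12 (cap) → 15 left.
Only 15 left; Clinic N takes them to reach 16.
Total = 11×1 + 14×12 + 13×16 + 19×9 + 15×15 + 2×1 = 785.

785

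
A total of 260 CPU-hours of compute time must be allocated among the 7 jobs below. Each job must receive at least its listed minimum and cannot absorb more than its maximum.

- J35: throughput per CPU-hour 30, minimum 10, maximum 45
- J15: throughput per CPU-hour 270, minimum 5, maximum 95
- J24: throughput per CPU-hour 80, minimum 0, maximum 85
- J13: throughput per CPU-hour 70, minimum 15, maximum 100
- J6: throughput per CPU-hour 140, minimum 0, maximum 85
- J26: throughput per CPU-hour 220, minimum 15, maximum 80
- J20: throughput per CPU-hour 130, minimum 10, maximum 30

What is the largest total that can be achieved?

52900

Meeting every minimum uses 10+5+0+15+0+15+10 = 55 CPU-hours, leaving 205.
Rank by throughput per CPU-hour: J15 270 > J26 220 > J6 140 > J20 130 > J24 80 > J13 70 > J35 30.
J15 takes 90 more to reach its cap of 95 → 115 left.
J26 takes 65 more to reach its cap of 80 → 50 left.
Only 50 left; J6 takes them to reach 50.
Total = 30×10 + 270×95 + 70×15 + 140×50 + 220×80 + 130×10 = 52900.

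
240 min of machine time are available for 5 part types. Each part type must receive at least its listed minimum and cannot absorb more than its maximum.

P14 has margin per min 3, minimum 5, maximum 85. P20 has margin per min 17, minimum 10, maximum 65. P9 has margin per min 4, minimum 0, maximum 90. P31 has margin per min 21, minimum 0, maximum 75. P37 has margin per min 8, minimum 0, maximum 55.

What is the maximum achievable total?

Meeting every minimum uses 5+10+0+0+0 = 15 min, leaving 225.
Highest margin per min first: P31 21 > P20 17 > P37 8 > P9 4 > P14 3.
P31 takes 75 more to reach its cap of 75 — 150 left.
P20: +55 to 65 (cap) — 95 left.
P37 takes 55 more to reach its cap of 55 — 40 left.
P9: +40 (room for 90) → 40. Pool exhausted.
Total = 3×5 + 17×65 + 4×40 + 21×75 + 8×55 = 3295.

3295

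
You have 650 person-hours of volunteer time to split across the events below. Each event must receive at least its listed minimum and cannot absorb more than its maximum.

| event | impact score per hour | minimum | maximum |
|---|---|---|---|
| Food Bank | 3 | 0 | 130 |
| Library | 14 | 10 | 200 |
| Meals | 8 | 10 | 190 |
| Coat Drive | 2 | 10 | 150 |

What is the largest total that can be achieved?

Meeting every minimum uses 0+10+10+10 = 30 person-hours, leaving 620.
Highest impact score per hour first: Library 14 > Meals 8 > Food Bank 3 > Coat Drive 2.
Library: +190 to 200 (cap) → 430 left.
Give Meals 180 more to hit its cap of 190 → 250 left.
Food Bank: +130 to 130 (cap) → 120 left.
Coat Drive has room for 140 more but only 120 remain, so it gets 130.
Total = 3×130 + 14×200 + 8×190 + 2×130 = 4970.

4970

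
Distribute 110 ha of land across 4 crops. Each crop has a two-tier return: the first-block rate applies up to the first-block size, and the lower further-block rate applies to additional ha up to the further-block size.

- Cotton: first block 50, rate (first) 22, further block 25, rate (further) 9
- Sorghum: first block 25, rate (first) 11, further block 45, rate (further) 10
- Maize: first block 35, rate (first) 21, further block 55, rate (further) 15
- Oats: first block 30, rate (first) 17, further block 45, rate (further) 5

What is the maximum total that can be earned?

Rank every tier by rate: Cotton/first 22 > Maize/first 21 > Oats/first 17 > Maize/second 15 > Sorghum/first 11 > Sorghum/second 10 > Cotton/second 9 > Oats/second 5.
Cotton/first (22): +50 → 60 left.
Maize/first (21): +35 → 25 left.
Oats first at 17: only 25 left, fill 25.
Total = 22×50 + 21×35 + 17×25 = 2260.

2260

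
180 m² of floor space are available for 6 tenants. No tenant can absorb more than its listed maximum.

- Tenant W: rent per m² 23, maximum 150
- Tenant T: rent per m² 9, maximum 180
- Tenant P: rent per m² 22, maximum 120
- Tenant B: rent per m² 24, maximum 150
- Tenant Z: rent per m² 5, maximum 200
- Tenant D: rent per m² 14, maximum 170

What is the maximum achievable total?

4290

Highest rent per m² first: Tenant B 24 > Tenant W 23 > Tenant P 22 > Tenant D 14 > Tenant T 9 > Tenant Z 5.
Tenant B: +150 to 150 (cap) ; 30 left.
Only 30 left; Tenant W takes them to reach 30.
Total = 23×30 + 24×150 = 4290.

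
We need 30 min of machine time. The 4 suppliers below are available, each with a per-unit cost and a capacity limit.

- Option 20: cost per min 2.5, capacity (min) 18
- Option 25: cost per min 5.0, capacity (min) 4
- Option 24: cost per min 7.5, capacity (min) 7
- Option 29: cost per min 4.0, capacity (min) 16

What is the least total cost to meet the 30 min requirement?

Cheapest first:
Option 20 (2.5): use full 18 → 12 min to go.
Take 12 from Option 29 at 4.0 to finish.
Option 25, Option 24: unused.
Cost = 18×2.5 + 12×4.0 = 93.

93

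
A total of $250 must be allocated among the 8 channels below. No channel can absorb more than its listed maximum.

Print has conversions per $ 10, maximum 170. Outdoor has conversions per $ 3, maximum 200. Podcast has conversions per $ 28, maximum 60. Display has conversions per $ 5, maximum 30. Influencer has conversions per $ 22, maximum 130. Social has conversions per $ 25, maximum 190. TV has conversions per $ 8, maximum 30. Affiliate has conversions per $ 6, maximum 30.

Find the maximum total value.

Rank by conversions per $: Podcast 28 > Social 25 > Influencer 22 > Print 10 > TV 8 > Affiliate 6 > Display 5 > Outdoor 3.
Podcast takes 60 to reach its cap of 60 ; 190 left.
Social takes 190 to reach its cap of 190 ; 0 left.
Total = 28×60 + 25×190 = 6430.

6430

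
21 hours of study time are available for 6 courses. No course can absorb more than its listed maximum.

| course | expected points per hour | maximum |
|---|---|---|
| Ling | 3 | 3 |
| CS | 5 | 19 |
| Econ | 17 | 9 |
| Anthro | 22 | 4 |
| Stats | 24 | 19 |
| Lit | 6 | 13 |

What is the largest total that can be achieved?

500

Order the courses by expected points per hour: Stats 24 > Anthro 22 > Econ 17 > Lit 6 > CS 5 > Ling 3.
Stats: +19 to 19 (cap) ; 2 left.
Anthro has room for 4 but only 2 remain, so it gets 2.
Total = 22×2 + 24×19 = 500.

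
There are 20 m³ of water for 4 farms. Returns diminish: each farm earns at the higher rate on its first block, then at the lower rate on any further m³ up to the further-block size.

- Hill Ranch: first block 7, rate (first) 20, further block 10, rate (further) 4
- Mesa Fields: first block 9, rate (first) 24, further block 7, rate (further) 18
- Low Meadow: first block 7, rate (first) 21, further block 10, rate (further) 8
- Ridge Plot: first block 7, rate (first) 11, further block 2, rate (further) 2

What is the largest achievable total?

443

Treat each block as its own option and order by rate: Mesa Fields/tier1 24 > Low Meadow/tier1 21 > Hill Ranch/tier1 20 > Mesa Fields/tier2 18 > Ridge Plot/tier1 11 > Low Meadow/tier2 8 > Hill Ranch/tier2 4 > Ridge Plot/tier2 2.
Mesa Fields/tier1 (24): +9 — 11 left.
Low Meadow tier1 at 21: fill all 7 — 4 left.
Hill Ranch/tier1: +4 of 7 at 20; pool empty.
Total = 24×9 + 21×7 + 20×4 = 443.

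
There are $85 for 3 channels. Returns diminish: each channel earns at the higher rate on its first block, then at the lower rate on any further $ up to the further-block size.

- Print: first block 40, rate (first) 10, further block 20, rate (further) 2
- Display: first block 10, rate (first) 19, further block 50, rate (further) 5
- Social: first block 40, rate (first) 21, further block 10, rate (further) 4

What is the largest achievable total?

Order all 6 blocks by rate: Social/first 21 > Display/first 19 > Print/first 10 > Display/second 5 > Social/second 4 > Print/second 2.
Fill Social first block (40 at 21) — 45 left.
Display/first (19): +10 — 35 left.
Print/first: +35 of 40 at 10; pool empty.
Total = 21×40 + 19×10 + 10×35 = 1380.

1380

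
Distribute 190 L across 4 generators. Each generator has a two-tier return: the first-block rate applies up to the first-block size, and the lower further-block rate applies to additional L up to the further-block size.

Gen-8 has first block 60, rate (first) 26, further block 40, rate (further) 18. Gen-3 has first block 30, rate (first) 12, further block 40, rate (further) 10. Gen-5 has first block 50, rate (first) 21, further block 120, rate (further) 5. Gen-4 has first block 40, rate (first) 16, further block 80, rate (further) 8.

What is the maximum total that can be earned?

Treat each block as its own option and order by rate: Gen-8/tier1 26 > Gen-5/tier1 21 > Gen-8/tier2 18 > Gen-4/tier1 16 > Gen-3/tier1 12 > Gen-3/tier2 10 > Gen-4/tier2 8 > Gen-5/tier2 5.
Fill Gen-8 tier1 block (60 at 26) — 130 left.
Gen-5/tier1 (21): +50 — 80 left.
Gen-8/tier2 (18): +40 — 40 left.
Gen-4 tier1 at 16: fill all 40 — 0 left.
Total = 26×60 + 21×50 + 18×40 + 16×40 = 3970.

3970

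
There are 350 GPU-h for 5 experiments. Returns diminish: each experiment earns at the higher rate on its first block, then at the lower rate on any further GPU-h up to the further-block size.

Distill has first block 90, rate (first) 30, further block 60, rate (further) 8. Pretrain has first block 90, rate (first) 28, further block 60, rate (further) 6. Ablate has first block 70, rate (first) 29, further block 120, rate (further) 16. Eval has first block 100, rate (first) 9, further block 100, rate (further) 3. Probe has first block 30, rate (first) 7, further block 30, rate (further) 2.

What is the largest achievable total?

Treat each block as its own option and order by rate: Distill/tier1 30 > Ablate/tier1 29 > Pretrain/tier1 28 > Ablate/tier2 16 > Eval/tier1 9 > Distill/tier2 8 > Probe/tier1 7 > Pretrain/tier2 6 > Eval/tier2 3 > Probe/tier2 2.
Fill Distill tier1 block (90 at 30) ; 260 left.
Ablate tier1 at 29: fill all 70 ; 190 left.
Pretrain/tier1 (28): +90 ; 100 left.
Ablate/tier2: +100 of 120 at 16; pool empty.
Total = 30×90 + 29×70 + 28×90 + 16×100 = 8850.

8850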